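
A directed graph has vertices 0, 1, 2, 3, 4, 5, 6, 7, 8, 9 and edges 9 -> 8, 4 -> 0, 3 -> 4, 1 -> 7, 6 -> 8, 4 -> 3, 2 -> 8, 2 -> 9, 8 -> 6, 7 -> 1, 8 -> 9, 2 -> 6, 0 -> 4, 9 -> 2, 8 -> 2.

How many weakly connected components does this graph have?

4

From 0: component {0, 3, 4}.
From 1: component {1, 7}.
From 2: component {2, 6, 8, 9}.
From 5: component {5}.
That's 4 components.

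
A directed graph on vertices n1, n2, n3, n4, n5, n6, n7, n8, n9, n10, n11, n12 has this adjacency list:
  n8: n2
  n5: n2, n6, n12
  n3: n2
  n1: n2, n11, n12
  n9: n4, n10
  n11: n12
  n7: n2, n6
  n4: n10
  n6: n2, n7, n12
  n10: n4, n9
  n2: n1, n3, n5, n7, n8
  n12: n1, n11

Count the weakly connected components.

From n1: component {n1, n2, n3, n5, n6, n7, n8, n11, n12}.
From n4: component {n4, n9, n10}.
That's 2 components.

2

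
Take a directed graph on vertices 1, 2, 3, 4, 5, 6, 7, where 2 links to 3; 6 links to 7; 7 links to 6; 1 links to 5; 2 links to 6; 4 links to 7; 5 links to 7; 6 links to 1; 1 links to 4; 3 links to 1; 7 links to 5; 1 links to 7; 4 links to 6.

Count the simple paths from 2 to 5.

2→3→1→4→6→7→5
2→3→1→4→7→5
2→3→1→5
2→3→1→7→5
2→6→1→4→7→5
2→6→1→5
2→6→1→7→5
2→6→7→5

8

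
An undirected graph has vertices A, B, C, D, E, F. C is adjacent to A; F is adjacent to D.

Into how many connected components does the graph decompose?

From A: component {A, C}.
From B: component {B}.
From D: component {D, F}.
From E: component {E}.
That's 4 components.

4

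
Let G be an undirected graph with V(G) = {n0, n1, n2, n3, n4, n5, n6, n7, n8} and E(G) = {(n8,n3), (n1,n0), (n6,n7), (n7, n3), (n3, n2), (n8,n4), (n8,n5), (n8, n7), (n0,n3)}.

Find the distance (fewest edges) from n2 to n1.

Distance 0: n2.
Distance 1: n3.
Distance 2: n0, n7, n8.
Distance 3: n1, n4, n5, n6 — contains n1.

3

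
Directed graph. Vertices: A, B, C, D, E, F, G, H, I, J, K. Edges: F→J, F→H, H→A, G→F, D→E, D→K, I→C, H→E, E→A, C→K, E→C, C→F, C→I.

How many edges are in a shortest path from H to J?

4

Distance 0: H.
Distance 1: A, E.
Distance 2: C.
Distance 3: F, I, K.
Distance 4: J — contains J.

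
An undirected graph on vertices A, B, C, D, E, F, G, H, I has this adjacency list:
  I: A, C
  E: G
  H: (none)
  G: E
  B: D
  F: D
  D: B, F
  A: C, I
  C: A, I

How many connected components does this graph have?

From A: component {A, C, I}.
From B: component {B, D, F}.
From E: component {E, G}.
From H: component {H}.
That's 4 components.

4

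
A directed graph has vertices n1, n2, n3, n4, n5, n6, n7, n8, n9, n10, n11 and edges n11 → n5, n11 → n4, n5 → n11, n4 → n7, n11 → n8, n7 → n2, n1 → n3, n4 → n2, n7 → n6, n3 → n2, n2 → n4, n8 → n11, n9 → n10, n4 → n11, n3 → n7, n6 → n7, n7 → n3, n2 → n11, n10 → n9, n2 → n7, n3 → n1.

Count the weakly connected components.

From n1: component {n1, n2, n3, n4, n5, n6, n7, n8, n11}.
From n9: component {n9, n10}.
That's 2 components.

2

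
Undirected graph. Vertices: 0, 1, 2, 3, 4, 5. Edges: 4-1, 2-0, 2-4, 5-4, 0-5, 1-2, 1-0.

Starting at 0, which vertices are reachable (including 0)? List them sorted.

0, 1, 2, 4, 5

Start at 0.
Its neighbours: 1, 2, 5.
Then their neighbours: 4.
Nothing further is reachable.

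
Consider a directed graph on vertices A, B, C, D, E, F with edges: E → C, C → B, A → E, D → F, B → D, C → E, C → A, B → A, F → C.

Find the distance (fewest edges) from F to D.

Distance 0: F.
Distance 1: C.
Distance 2: A, B, E.
Distance 3: D — contains D.

3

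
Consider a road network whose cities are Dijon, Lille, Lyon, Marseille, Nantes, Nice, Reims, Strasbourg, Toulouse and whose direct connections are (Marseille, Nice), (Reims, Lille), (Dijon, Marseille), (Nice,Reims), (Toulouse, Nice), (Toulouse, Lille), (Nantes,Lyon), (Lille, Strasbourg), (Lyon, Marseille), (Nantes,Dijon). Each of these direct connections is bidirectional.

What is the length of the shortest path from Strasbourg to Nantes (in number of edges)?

6

Distance 0: Strasbourg.
Distance 1: Lille.
Distance 2: Reims, Toulouse.
Distance 3: Nice.
Distance 4: Marseille.
Distance 5: Dijon, Lyon.
Distance 6: Nantes — contains Nantes.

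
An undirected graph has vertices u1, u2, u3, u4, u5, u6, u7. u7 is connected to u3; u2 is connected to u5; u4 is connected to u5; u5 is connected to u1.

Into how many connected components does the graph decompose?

From u1: component {u1, u2, u4, u5}.
From u3: component {u3, u7}.
From u6: component {u6}.
That's 3 components.

3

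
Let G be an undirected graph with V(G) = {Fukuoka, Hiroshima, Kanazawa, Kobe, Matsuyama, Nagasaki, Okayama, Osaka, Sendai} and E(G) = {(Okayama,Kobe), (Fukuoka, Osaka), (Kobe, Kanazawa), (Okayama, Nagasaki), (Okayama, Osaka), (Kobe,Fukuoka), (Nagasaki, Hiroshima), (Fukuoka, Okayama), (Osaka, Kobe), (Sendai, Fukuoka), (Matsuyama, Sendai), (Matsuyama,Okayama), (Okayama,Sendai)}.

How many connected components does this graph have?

From Fukuoka: component {Fukuoka, Hiroshima, Kanazawa, Kobe, Matsuyama, Nagasaki, Okayama, Osaka, Sendai}.
That's 1 component.

1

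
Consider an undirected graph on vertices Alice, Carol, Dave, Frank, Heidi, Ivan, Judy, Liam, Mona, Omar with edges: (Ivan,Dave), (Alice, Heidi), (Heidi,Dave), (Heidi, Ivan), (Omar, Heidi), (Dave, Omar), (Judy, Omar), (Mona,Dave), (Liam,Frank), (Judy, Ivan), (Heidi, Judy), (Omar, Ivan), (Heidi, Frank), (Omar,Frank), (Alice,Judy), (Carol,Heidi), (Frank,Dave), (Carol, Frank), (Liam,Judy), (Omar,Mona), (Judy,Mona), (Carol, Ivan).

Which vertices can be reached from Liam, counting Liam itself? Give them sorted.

Alice, Carol, Dave, Frank, Heidi, Ivan, Judy, Liam, Mona, Omar

Start at Liam.
Its neighbours: Frank, Judy.
Then their neighbours: Alice, Carol, Dave, Heidi, Ivan, Mona, Omar.
Every vertex is now reached.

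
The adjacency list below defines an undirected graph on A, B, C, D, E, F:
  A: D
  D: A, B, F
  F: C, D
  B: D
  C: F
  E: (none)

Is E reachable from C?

Explore from C.
Distance 1: reach F.
Distance 2: reach D.
Distance 3: reach A, B.
The search is exhausted without reaching E; it lies in a different component.

No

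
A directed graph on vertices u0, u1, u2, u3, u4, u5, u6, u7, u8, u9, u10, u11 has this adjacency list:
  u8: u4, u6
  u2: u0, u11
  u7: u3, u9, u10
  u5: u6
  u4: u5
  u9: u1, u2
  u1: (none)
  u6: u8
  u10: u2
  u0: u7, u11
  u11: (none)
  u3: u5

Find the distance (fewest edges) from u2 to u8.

Distance 0: u2.
Distance 1: u0, u11.
Distance 2: u7.
Distance 3: u3, u9, u10.
Distance 4: u1, u5.
Distance 5: u6.
Distance 6: u8 — contains u8.

6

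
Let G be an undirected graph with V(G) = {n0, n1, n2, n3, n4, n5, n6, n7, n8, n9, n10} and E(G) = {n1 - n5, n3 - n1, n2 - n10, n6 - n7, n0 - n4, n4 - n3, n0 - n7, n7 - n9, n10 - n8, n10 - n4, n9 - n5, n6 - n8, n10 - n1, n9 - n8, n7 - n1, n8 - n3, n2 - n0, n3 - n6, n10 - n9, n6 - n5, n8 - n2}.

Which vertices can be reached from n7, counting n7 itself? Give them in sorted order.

n0, n1, n2, n3, n4, n5, n6, n7, n8, n9, n10

Start at n7.
Its neighbours: n0, n1, n6, n9.
Then their neighbours: n2, n3, n4, n5, n8, n10.
Every vertex is now reached.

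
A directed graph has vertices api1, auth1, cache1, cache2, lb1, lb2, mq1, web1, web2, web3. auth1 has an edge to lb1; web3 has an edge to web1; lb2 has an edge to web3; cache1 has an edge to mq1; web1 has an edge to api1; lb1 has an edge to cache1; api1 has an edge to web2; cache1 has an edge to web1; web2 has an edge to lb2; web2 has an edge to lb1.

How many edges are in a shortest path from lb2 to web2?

4

Distance 0: lb2.
Distance 1: web3.
Distance 2: web1.
Distance 3: api1.
Distance 4: web2 — contains web2.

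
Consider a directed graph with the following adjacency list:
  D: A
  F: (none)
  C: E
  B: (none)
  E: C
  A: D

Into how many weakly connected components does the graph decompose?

From A: component {A, D}.
From B: component {B}.
From C: component {C, E}.
From F: component {F}.
That's 4 components.

4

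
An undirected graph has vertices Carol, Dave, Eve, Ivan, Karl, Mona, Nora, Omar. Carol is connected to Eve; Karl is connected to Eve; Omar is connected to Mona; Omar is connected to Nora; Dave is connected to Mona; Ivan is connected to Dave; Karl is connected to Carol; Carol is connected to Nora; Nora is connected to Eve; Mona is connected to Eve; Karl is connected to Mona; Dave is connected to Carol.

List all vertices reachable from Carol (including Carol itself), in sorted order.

Start at Carol.
Its neighbours: Dave, Eve, Karl, Nora.
Then their neighbours: Ivan, Mona, Omar.
Every vertex is now reached.

Carol, Dave, Eve, Ivan, Karl, Mona, Nora, Omar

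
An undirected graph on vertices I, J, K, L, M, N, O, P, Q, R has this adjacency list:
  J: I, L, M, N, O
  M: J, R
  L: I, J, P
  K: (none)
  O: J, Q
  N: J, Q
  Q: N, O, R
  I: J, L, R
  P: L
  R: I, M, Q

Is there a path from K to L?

K has no edges, so nothing is reachable from it.

No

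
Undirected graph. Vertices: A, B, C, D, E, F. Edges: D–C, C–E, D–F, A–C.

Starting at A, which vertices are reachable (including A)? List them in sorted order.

Start at A.
Its neighbours: C.
Then their neighbours: D, E.
Then next layer: F.
Nothing further is reachable.

A, C, D, E, F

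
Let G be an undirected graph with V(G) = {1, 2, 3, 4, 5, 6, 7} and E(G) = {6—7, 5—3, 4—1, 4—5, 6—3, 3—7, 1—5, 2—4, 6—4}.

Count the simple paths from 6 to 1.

6

6–3–5–1
6–3–5–4–1
6–4–1
6–4–5–1
6–7–3–5–1
6–7–3–5–4–1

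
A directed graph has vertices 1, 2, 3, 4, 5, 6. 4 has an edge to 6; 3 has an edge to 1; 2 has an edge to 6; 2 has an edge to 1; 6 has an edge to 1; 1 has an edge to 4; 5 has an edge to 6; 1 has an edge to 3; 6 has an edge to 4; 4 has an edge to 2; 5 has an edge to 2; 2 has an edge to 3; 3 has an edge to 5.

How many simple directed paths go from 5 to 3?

5→2→1→3
5→2→3
5→2→6→1→3
5→6→1→3
5→6→1→4→2→3
5→6→4→2→1→3
5→6→4→2→3

7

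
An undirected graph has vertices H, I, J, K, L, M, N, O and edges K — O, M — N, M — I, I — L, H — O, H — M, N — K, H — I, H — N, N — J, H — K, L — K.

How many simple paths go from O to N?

O–H–I–L–K–N
O–H–I–M–N
O–H–K–L–I–M–N
O–H–K–N
O–H–M–I–L–K–N
O–H–M–N
O–H–N
O–K–H–I–M–N
O–K–H–M–N
O–K–H–N
O–K–L–I–H–M–N
O–K–L–I–H–N
O–K–L–I–M–H–N
O–K–L–I–M–N
O–K–N

15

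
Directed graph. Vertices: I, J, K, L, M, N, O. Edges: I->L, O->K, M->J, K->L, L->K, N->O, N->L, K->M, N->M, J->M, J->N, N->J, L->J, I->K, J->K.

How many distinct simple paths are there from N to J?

6

N→J
N→L→J
N→L→K→M→J
N→M→J
N→O→K→L→J
N→O→K→M→J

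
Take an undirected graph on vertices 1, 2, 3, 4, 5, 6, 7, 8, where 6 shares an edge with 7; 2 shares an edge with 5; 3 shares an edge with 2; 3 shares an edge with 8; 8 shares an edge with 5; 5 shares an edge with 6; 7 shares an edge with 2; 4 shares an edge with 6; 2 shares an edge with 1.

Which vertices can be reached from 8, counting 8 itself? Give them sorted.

Start at 8.
Its neighbours: 3, 5.
Then their neighbours: 2, 6.
Then next layer: 1, 4, 7.
Every vertex is now reached.

1, 2, 3, 4, 5, 6, 7, 8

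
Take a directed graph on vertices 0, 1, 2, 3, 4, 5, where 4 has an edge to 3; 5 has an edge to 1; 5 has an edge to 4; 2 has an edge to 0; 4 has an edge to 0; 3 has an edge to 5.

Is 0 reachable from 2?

Yes

Explore from 2.
Distance 1: reach 0.
Found 0.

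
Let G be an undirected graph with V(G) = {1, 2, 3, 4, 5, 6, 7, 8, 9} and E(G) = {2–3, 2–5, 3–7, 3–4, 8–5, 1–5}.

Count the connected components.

From 1: component {1, 2, 3, 4, 5, 7, 8}.
From 6: component {6}.
From 9: component {9}.
That's 3 components.

3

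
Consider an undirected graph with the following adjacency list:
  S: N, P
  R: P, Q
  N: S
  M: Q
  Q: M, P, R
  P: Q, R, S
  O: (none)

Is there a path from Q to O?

No

Explore from Q.
Distance 1: reach M, P, R.
Distance 2: reach S.
Distance 3: reach N.
The search is exhausted without reaching O; it lies in a different component.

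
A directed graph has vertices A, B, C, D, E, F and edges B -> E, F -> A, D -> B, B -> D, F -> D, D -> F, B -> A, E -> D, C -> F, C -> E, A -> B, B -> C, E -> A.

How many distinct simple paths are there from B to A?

B→A
B→C→E→A
B→C→E→D→F→A
B→C→F→A
B→D→F→A
B→E→A
B→E→D→F→A

7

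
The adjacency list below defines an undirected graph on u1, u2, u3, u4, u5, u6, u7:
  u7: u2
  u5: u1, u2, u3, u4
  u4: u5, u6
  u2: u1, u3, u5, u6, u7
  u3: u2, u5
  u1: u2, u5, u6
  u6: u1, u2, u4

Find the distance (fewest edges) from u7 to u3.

2

Distance 0: u7.
Distance 1: u2.
Distance 2: u1, u3, u5, u6 — contains u3.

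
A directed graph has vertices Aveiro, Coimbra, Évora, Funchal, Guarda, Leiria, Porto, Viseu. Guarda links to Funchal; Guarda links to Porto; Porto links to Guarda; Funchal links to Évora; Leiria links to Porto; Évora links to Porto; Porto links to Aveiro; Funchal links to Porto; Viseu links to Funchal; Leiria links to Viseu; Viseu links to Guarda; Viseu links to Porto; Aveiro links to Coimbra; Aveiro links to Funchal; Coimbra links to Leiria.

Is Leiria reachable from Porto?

Yes

Explore from Porto.
Distance 1: reach Aveiro, Guarda.
Distance 2: reach Coimbra, Funchal.
Distance 3: reach Évora, Leiria.
Found Leiria.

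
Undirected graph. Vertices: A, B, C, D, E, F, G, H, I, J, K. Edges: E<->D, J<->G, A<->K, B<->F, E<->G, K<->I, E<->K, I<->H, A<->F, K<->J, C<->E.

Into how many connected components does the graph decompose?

From A: component {A, B, C, D, E, F, G, H, I, J, K}.
That's 1 component.

1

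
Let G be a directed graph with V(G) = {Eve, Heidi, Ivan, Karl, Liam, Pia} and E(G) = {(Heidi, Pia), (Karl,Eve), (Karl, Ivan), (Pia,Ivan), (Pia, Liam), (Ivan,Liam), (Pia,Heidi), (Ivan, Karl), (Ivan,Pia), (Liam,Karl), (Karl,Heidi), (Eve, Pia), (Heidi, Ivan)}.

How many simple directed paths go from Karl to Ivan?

Karl→Eve→Pia→Heidi→Ivan
Karl→Eve→Pia→Ivan
Karl→Heidi→Ivan
Karl→Heidi→Pia→Ivan
Karl→Ivan

5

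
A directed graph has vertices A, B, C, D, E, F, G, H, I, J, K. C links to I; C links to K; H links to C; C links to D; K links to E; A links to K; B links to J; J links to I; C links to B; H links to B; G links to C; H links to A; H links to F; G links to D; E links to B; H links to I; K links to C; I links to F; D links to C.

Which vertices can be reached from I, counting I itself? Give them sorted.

F, I

Start at I.
Its neighbours: F.
Nothing further is reachable.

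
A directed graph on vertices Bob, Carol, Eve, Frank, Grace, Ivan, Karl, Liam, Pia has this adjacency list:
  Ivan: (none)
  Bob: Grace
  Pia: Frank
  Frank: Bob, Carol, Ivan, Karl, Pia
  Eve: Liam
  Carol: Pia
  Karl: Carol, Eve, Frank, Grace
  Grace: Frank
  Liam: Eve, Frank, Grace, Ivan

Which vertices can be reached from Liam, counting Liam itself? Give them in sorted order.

Bob, Carol, Eve, Frank, Grace, Ivan, Karl, Liam, Pia

Start at Liam.
Its neighbours: Eve, Frank, Grace, Ivan.
Then their neighbours: Bob, Carol, Karl, Pia.
Every vertex is now reached.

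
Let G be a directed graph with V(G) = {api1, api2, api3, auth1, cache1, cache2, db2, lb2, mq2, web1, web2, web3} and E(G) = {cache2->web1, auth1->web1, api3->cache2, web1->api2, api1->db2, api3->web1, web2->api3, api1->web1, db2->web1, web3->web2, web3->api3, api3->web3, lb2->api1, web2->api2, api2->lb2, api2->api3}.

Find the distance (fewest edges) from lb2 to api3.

4

Distance 0: lb2.
Distance 1: api1.
Distance 2: db2, web1.
Distance 3: api2.
Distance 4: api3 — contains api3.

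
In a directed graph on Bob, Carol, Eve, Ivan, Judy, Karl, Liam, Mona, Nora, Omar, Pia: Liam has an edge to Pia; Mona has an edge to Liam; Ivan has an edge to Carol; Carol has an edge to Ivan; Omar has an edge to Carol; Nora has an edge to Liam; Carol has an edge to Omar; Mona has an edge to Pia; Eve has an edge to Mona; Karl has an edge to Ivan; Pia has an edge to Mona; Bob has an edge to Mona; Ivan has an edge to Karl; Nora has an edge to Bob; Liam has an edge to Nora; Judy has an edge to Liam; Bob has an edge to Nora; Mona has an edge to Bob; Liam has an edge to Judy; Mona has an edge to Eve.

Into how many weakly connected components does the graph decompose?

From Bob: component {Bob, Eve, Judy, Liam, Mona, Nora, Pia}.
From Carol: component {Carol, Ivan, Karl, Omar}.
That's 2 components.

2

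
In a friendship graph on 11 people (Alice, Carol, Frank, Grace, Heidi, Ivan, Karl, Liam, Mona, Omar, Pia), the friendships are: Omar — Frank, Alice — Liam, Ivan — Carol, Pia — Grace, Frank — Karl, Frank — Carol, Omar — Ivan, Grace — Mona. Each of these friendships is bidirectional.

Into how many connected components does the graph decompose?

From Alice: component {Alice, Liam}.
From Carol: component {Carol, Frank, Ivan, Karl, Omar}.
From Grace: component {Grace, Mona, Pia}.
From Heidi: component {Heidi}.
That's 4 components.

4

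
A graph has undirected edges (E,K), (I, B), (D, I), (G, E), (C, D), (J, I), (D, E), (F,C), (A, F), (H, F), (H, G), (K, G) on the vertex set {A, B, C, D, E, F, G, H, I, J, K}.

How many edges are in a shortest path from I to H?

Distance 0: I.
Distance 1: B, D, J.
Distance 2: C, E.
Distance 3: F, G, K.
Distance 4: A, H — contains H.

4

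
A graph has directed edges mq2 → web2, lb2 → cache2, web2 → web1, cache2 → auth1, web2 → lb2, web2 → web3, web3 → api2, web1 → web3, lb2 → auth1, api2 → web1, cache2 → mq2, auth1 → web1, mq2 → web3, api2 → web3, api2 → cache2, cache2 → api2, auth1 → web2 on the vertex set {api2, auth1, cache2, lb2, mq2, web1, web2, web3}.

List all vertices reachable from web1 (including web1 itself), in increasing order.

Start at web1.
Its neighbours: web3.
Then their neighbours: api2.
Then next layer: cache2.
Then next layer: auth1, mq2.
Then next layer: web2.
Then next layer: lb2.
Every vertex is now reached.

api2, auth1, cache2, lb2, mq2, web1, web2, web3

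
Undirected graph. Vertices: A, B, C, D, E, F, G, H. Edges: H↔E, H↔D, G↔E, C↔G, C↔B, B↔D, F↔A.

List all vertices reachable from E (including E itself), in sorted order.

B, C, D, E, G, H

Start at E.
Its neighbours: G, H.
Then their neighbours: C, D.
Then next layer: B.
Nothing further is reachable.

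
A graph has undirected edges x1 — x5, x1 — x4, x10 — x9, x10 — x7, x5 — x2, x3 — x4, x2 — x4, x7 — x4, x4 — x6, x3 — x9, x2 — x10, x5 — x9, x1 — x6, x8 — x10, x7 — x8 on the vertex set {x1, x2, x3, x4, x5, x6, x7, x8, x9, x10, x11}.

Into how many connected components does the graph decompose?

2

From x1: component {x1, x2, x3, x4, x5, x6, x7, x8, x9, x10}.
From x11: component {x11}.
That's 2 components.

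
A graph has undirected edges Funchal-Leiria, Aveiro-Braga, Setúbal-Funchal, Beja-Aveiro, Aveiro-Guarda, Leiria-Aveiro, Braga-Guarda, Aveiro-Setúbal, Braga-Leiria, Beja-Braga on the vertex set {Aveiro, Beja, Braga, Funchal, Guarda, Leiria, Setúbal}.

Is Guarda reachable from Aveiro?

Yes

Explore from Aveiro.
Distance 1: reach Beja, Braga, Guarda, Leiria, Setúbal.
Found Guarda.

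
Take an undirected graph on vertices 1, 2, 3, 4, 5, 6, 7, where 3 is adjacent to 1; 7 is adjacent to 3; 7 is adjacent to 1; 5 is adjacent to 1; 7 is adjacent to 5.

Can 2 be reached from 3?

Explore from 3.
Distance 1: reach 1, 7.
Distance 2: reach 5.
The search is exhausted without reaching 2; it lies in a different component.

No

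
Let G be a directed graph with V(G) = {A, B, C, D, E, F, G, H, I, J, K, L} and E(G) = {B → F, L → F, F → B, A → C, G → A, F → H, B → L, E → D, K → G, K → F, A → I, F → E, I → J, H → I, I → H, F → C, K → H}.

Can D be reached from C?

C has no outgoing edges, so nothing is reachable from it.

No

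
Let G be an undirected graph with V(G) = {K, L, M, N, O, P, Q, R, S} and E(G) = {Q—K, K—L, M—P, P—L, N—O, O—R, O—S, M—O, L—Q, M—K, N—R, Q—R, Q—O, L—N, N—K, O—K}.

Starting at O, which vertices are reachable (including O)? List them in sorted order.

Start at O.
Its neighbours: K, M, N, Q, R, S.
Then their neighbours: L, P.
Every vertex is now reached.

K, L, M, N, O, P, Q, R, S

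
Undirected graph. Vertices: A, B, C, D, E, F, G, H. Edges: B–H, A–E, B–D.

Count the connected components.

5

From A: component {A, E}.
From B: component {B, D, H}.
From C: component {C}.
From F: component {F}.
From G: component {G}.
That's 5 components.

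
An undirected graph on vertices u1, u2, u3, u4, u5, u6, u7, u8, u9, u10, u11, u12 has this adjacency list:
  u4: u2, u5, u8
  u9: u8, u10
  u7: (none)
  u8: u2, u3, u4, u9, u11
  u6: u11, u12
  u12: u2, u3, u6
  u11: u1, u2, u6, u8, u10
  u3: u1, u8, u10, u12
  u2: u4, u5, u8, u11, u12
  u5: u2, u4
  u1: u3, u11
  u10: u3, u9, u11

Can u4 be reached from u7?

u7 has no edges, so nothing is reachable from it.

No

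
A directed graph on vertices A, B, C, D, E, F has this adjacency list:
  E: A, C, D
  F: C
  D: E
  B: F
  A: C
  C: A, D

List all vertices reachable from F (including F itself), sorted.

Start at F.
Its neighbours: C.
Then their neighbours: A, D.
Then next layer: E.
Nothing further is reachable.

A, C, D, E, F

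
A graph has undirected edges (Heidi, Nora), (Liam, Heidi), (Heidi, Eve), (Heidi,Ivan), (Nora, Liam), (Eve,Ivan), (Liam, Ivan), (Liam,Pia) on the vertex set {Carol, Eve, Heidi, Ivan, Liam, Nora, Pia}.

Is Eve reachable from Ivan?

Explore from Ivan.
Distance 1: reach Eve, Heidi, Liam.
Found Eve.

Yes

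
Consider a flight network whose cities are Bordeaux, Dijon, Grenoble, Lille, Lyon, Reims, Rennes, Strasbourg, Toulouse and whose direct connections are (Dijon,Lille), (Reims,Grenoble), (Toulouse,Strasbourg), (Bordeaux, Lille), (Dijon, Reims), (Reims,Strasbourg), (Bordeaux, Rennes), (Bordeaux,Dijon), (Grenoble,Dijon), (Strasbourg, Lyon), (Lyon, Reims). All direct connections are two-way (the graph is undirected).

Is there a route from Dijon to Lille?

Yes

Explore from Dijon.
Distance 1: reach Bordeaux, Grenoble, Lille, Reims.
Found Lille.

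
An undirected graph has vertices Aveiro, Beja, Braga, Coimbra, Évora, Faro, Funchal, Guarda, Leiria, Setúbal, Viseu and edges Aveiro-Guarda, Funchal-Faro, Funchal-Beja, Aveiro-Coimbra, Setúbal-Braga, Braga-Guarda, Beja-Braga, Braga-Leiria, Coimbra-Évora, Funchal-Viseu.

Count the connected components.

1

From Aveiro: component {Aveiro, Beja, Braga, Coimbra, Évora, Faro, Funchal, Guarda, Leiria, Setúbal, Viseu}.
That's 1 component.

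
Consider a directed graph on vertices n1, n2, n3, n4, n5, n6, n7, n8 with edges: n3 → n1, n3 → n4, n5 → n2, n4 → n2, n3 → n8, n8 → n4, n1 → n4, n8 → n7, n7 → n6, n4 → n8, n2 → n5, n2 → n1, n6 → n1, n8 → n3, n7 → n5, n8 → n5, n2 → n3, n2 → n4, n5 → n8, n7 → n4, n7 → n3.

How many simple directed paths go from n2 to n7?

6

n2→n1→n4→n8→n7
n2→n3→n1→n4→n8→n7
n2→n3→n4→n8→n7
n2→n3→n8→n7
n2→n4→n8→n7
n2→n5→n8→n7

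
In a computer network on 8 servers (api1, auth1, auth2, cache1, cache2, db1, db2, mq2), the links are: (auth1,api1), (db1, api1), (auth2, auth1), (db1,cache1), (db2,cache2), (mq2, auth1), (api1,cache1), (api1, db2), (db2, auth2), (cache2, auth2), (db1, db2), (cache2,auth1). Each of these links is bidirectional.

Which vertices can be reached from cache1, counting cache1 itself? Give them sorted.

Start at cache1.
Its neighbours: api1, db1.
Then their neighbours: auth1, db2.
Then next layer: auth2, cache2, mq2.
Every vertex is now reached.

api1, auth1, auth2, cache1, cache2, db1, db2, mq2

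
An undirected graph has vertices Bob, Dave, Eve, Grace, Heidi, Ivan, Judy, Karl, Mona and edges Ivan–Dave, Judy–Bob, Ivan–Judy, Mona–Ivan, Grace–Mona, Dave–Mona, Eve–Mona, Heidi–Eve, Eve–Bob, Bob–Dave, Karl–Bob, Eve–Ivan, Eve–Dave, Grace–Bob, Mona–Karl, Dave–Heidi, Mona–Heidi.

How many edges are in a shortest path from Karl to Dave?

Distance 0: Karl.
Distance 1: Bob, Mona.
Distance 2: Dave, Eve, Grace, Heidi, Ivan, Judy — contains Dave.

2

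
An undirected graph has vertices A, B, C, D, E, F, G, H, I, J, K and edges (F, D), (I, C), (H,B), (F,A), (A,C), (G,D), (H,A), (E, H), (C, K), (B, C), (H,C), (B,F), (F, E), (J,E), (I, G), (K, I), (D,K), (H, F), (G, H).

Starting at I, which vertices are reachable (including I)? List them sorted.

A, B, C, D, E, F, G, H, I, J, K

Start at I.
Its neighbours: C, G, K.
Then their neighbours: A, B, D, H.
Then next layer: E, F.
Then next layer: J.
Every vertex is now reached.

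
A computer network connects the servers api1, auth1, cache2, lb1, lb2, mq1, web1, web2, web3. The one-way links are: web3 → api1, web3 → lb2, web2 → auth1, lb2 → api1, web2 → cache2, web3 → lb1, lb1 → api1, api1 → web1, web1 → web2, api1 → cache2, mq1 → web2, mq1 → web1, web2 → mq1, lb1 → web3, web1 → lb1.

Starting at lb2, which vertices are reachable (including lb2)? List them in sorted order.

api1, auth1, cache2, lb1, lb2, mq1, web1, web2, web3

Start at lb2.
Its neighbours: api1.
Then their neighbours: cache2, web1.
Then next layer: lb1, web2.
Then next layer: auth1, mq1, web3.
Every vertex is now reached.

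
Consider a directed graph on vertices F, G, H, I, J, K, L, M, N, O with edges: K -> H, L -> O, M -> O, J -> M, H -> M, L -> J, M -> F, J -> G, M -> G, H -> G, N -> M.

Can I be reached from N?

No

Explore from N.
Distance 1: reach M.
Distance 2: reach F, G, O.
The search from N is exhausted; no directed path reaches I.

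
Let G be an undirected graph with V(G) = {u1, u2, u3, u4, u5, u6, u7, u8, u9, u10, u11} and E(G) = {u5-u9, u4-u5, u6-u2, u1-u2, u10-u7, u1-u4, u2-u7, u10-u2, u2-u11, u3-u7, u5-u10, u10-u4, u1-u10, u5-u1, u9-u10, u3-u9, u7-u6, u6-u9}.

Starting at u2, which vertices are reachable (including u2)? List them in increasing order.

Start at u2.
Its neighbours: u1, u6, u7, u10, u11.
Then their neighbours: u3, u4, u5, u9.
Nothing further is reachable.

u1, u2, u3, u4, u5, u6, u7, u9, u10, u11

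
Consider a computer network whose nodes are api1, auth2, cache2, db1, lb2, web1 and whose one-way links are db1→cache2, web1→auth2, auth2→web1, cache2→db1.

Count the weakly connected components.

4

From api1: component {api1}.
From auth2: component {auth2, web1}.
From cache2: component {cache2, db1}.
From lb2: component {lb2}.
That's 4 components.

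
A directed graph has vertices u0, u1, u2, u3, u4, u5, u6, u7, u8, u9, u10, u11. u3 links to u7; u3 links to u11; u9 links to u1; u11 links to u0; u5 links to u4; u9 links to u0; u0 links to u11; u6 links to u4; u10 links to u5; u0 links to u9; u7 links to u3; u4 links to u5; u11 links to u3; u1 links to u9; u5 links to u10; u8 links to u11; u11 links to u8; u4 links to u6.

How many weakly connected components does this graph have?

From u0: component {u0, u1, u3, u7, u8, u9, u11}.
From u2: component {u2}.
From u4: component {u4, u5, u6, u10}.
That's 3 components.

3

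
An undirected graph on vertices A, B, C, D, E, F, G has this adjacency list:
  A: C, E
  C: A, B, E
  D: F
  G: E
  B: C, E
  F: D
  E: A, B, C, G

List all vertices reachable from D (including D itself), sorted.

D, F

Start at D.
Its neighbours: F.
Nothing further is reachable.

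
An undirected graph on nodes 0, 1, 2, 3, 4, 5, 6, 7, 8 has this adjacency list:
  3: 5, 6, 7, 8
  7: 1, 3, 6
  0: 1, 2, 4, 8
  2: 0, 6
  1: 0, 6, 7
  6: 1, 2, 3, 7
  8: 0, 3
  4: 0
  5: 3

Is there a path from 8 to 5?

Yes

Explore from 8.
Distance 1: reach 0, 3.
Distance 2: reach 1, 2, 4, 5, 6, 7.
Found 5.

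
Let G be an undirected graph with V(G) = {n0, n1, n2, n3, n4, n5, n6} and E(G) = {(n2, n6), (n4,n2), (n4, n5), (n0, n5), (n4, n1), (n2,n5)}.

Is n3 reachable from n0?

No

Explore from n0.
Distance 1: reach n5.
Distance 2: reach n2, n4.
Distance 3: reach n1, n6.
The search is exhausted without reaching n3; it lies in a different component.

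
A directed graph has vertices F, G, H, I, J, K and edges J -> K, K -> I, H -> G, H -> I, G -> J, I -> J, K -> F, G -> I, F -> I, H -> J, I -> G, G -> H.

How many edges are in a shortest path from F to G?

2

Distance 0: F.
Distance 1: I.
Distance 2: G, J — contains G.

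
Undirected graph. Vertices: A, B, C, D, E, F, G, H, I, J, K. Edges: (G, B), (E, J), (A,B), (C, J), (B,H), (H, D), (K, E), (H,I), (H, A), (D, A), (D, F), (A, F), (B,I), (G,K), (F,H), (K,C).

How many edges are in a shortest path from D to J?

Distance 0: D.
Distance 1: A, F, H.
Distance 2: B, I.
Distance 3: G.
Distance 4: K.
Distance 5: C, E.
Distance 6: J — contains J.

6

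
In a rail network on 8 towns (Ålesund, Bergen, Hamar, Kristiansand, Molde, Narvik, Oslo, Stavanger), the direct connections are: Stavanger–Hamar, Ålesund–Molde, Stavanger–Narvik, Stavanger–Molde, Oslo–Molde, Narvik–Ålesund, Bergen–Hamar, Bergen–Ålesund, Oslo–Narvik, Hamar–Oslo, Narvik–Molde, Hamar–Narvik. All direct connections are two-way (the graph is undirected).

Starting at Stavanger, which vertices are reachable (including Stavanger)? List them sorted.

Start at Stavanger.
Its neighbours: Hamar, Molde, Narvik.
Then their neighbours: Ålesund, Bergen, Oslo.
Nothing further is reachable.

Ålesund, Bergen, Hamar, Molde, Narvik, Oslo, Stavanger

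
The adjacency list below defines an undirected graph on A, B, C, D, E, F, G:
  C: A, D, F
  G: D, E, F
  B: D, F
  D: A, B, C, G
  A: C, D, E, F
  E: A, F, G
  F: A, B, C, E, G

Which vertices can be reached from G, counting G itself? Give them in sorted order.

A, B, C, D, E, F, G

Start at G.
Its neighbours: D, E, F.
Then their neighbours: A, B, C.
Every vertex is now reached.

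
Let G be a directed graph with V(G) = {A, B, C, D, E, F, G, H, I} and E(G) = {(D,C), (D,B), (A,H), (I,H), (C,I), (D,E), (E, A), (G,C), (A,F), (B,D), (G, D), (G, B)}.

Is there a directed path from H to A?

H has no outgoing edges, so nothing is reachable from it.

No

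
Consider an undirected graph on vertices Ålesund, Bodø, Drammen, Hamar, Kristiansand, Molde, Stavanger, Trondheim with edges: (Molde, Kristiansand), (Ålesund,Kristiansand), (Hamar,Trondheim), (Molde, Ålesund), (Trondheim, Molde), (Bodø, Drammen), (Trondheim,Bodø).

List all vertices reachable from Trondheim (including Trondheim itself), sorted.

Start at Trondheim.
Its neighbours: Bodø, Hamar, Molde.
Then their neighbours: Ålesund, Drammen, Kristiansand.
Nothing further is reachable.

Ålesund, Bodø, Drammen, Hamar, Kristiansand, Molde, Trondheim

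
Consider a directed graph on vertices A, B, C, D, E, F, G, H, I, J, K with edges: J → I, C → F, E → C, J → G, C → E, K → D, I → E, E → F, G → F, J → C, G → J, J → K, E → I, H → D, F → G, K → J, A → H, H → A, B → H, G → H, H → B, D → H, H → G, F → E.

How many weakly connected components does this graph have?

1

From A: component {A, B, C, D, E, F, G, H, I, J, K}.
That's 1 component.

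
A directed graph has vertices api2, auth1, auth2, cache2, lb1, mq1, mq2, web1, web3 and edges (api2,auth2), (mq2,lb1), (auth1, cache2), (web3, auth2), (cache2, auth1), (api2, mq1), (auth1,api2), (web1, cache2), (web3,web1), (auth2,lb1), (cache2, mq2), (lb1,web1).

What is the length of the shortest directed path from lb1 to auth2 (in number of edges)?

5

Distance 0: lb1.
Distance 1: web1.
Distance 2: cache2.
Distance 3: auth1, mq2.
Distance 4: api2.
Distance 5: auth2, mq1 — contains auth2.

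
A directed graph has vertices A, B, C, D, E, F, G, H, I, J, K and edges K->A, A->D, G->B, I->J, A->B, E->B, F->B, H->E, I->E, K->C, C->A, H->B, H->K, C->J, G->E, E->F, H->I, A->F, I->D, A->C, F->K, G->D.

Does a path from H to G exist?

No

Explore from H.
Distance 1: reach B, E, I, K.
Distance 2: reach A, C, D, F, J.
The search from H is exhausted; no directed path reaches G.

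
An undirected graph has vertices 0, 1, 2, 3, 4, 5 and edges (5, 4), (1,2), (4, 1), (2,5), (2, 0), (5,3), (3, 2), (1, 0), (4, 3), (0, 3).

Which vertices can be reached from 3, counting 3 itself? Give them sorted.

0, 1, 2, 3, 4, 5

Start at 3.
Its neighbours: 0, 2, 4, 5.
Then their neighbours: 1.
Every vertex is now reached.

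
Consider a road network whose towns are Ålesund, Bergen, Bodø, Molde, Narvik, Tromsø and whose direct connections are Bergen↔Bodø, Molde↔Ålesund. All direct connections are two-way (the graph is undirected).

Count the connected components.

From Ålesund: component {Ålesund, Molde}.
From Bergen: component {Bergen, Bodø}.
From Narvik: component {Narvik}.
From Tromsø: component {Tromsø}.
That's 4 components.

4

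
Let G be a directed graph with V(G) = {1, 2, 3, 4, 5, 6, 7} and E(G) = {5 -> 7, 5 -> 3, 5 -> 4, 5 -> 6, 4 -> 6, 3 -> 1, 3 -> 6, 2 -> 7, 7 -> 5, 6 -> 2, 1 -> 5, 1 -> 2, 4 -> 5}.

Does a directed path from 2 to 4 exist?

Yes

Explore from 2.
Distance 1: reach 7.
Distance 2: reach 5.
Distance 3: reach 3, 4, 6.
Found 4.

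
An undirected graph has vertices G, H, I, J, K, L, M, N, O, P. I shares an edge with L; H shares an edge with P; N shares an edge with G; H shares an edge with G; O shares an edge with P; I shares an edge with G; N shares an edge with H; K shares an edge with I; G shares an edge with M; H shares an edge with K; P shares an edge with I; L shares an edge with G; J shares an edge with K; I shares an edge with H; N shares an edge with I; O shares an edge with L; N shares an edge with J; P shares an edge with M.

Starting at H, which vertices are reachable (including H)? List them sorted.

Start at H.
Its neighbours: G, I, K, N, P.
Then their neighbours: J, L, M, O.
Every vertex is now reached.

G, H, I, J, K, L, M, N, O, P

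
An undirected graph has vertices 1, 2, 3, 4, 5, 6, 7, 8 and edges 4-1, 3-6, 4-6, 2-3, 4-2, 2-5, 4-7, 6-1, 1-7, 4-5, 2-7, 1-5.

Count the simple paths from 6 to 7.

23

6–1–4–2–7
6–1–4–5–2–7
6–1–4–7
6–1–5–2–4–7
6–1–5–2–7
6–1–5–4–2–7
6–1–5–4–7
6–1–7
... and 15 more.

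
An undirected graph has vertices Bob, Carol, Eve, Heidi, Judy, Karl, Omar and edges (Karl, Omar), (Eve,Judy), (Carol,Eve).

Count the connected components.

From Bob: component {Bob}.
From Carol: component {Carol, Eve, Judy}.
From Heidi: component {Heidi}.
From Karl: component {Karl, Omar}.
That's 4 components.

4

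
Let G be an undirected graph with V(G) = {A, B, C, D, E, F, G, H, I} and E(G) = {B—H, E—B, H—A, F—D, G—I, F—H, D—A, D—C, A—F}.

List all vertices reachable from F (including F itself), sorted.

A, B, C, D, E, F, H

Start at F.
Its neighbours: A, D, H.
Then their neighbours: B, C.
Then next layer: E.
Nothing further is reachable.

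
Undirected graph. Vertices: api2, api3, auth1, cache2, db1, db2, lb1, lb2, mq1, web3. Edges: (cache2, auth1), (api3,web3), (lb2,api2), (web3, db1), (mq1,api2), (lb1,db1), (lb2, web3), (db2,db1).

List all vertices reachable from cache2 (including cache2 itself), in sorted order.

Start at cache2.
Its neighbours: auth1.
Nothing further is reachable.

auth1, cache2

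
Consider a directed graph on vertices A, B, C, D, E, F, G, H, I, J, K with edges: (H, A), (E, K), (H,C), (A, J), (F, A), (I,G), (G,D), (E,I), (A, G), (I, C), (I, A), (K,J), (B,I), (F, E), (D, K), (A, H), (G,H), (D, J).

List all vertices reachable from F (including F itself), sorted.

Start at F.
Its neighbours: A, E.
Then their neighbours: G, H, I, J, K.
Then next layer: C, D.
Nothing further is reachable.

A, C, D, E, F, G, H, I, J, K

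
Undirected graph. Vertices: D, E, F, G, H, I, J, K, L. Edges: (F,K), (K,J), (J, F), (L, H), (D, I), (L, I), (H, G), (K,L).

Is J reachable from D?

Explore from D.
Distance 1: reach I.
Distance 2: reach L.
Distance 3: reach H, K.
Distance 4: reach F, G, J.
Found J.

Yes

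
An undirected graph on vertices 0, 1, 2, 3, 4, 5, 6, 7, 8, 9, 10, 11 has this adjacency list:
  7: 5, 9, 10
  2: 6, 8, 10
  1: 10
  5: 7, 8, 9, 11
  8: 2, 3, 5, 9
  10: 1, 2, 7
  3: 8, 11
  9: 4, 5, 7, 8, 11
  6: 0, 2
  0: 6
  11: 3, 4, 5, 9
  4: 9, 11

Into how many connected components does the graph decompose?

1

From 0: component {0, 1, 2, 3, 4, 5, 6, 7, 8, 9, 10, 11}.
That's 1 component.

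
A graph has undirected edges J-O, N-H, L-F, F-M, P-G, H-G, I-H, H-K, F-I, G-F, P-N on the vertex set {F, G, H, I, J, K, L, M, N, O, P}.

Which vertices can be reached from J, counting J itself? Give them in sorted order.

Start at J.
Its neighbours: O.
Nothing further is reachable.

J, O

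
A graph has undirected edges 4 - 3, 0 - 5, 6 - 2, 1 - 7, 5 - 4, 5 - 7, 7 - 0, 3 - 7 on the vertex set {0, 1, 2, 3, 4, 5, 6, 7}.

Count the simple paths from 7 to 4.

3

7–0–5–4
7–3–4
7–5–4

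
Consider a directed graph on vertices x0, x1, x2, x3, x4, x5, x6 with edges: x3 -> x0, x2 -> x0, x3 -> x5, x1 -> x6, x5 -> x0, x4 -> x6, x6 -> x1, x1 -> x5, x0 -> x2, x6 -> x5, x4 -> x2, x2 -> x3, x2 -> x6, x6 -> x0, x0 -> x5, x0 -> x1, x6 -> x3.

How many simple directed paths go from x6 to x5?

x6→x0→x1→x5
x6→x0→x2→x3→x5
x6→x0→x5
x6→x1→x5
x6→x3→x0→x1→x5
x6→x3→x0→x5
x6→x3→x5
x6→x5

8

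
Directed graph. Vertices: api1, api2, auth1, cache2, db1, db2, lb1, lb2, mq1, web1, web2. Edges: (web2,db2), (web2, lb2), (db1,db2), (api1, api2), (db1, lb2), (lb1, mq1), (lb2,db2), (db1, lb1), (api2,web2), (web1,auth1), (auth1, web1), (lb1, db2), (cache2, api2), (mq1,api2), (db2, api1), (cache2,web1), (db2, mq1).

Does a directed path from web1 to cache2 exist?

No

Explore from web1.
Distance 1: reach auth1.
The search from web1 is exhausted; no directed path reaches cache2.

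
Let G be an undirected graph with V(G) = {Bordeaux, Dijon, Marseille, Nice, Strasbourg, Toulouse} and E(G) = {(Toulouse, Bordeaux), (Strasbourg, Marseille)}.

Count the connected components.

From Bordeaux: component {Bordeaux, Toulouse}.
From Dijon: component {Dijon}.
From Marseille: component {Marseille, Strasbourg}.
From Nice: component {Nice}.
That's 4 components.

4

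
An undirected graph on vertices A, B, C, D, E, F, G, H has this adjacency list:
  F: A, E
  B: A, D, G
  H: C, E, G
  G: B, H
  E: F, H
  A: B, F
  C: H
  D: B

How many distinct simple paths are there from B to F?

2

B–A–F
B–G–H–E–F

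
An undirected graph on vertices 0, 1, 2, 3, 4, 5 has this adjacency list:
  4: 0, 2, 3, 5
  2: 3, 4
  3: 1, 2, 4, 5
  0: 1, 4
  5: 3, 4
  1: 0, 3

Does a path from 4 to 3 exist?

Yes

Explore from 4.
Distance 1: reach 0, 2, 3, 5.
Found 3.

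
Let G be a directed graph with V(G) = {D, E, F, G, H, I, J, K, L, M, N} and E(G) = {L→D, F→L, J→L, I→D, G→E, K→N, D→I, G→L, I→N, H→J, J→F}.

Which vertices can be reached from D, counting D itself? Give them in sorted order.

D, I, N

Start at D.
Its neighbours: I.
Then their neighbours: N.
Nothing further is reachable.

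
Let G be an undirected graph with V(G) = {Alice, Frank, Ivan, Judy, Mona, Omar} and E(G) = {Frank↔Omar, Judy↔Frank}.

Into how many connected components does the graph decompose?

From Alice: component {Alice}.
From Frank: component {Frank, Judy, Omar}.
From Ivan: component {Ivan}.
From Mona: component {Mona}.
That's 4 components.

4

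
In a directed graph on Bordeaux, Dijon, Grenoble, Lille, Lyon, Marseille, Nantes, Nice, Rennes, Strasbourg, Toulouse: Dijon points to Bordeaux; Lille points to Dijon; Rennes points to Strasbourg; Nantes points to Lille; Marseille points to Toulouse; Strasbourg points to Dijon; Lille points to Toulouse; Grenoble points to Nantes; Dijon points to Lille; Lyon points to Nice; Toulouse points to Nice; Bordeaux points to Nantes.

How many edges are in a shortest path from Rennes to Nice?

5

Distance 0: Rennes.
Distance 1: Strasbourg.
Distance 2: Dijon.
Distance 3: Bordeaux, Lille.
Distance 4: Nantes, Toulouse.
Distance 5: Nice — contains Nice.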